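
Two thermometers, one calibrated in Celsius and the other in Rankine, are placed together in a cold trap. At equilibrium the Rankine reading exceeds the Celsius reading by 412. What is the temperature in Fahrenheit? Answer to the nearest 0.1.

-147.3°F

Let x be the Celsius reading; then the Rankine reading is 1.8·x + 491.67.
(1.8·x + 491.67) - x = 412  ⇒  (0.8)·x = -79.67  ⇒  x = -99.5875°C.
In Fahrenheit: -99.5875 × 1.8 + 32 = -147.3°F.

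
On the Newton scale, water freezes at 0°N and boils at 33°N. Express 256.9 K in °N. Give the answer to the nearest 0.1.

-5.4°N

First in Celsius: 256.9 - 273.15 = -16.2500°C.
Linearly onto the Newton scale: 0 + (-16.2500 / 100) × (33 - 0) = -5.4°N.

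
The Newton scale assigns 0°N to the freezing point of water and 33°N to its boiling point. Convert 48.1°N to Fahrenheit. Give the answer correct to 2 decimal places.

Linear interpolation between the fixed points: C = (48.1 - 0) × 100 / (33 - 0) = 145.7576°C.
Then 145.7576 × 1.8 + 32 = 294.36°F.

294.36°F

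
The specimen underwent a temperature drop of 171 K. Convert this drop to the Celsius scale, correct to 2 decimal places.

171.00°C

Kelvin and Celsius degrees are the same size, so the interval is unchanged: 171.00.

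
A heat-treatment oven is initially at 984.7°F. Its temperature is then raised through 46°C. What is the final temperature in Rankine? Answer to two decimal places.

1527.17°R

Initial temperature in Celsius: (984.7 - 32) × 5/9 = 529.2778°C.
Final Celsius temperature: 529.2778 + 46.0000 = 575.2778°C.
In Rankine: 575.2778 × 1.8 + 491.67 = 1527.17°R.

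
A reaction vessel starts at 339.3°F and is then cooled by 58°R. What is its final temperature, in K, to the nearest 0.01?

Initial temperature in Celsius: (339.3 - 32) × 5/9 = 170.7222°C.
The 58°R change is an interval, so only the factor 5/9 applies: -58 × 5/9 = -32.2222°C.
Final Celsius temperature: 170.7222 - 32.2222 = 138.5000°C.
In kelvin: 138.5000 + 273.15 = 411.65 K.

411.65 K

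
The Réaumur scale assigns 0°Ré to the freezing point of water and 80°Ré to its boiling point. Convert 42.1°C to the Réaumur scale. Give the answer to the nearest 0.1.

33.7°Ré

Linearly onto the Réaumur scale: 0 + (42.1000 / 100) × (80 - 0) = 33.7°Ré.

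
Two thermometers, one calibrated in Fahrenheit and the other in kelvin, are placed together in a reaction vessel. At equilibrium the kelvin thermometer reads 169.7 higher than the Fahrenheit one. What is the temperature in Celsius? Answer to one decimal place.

Let x be the Fahrenheit reading; then the kelvin reading is 5/9·x + 255.372.
(5/9·x + 255.372) - x = 169.7  ⇒  (-4/9)·x = -85.6722  ⇒  x = 192.7625°F.
In Celsius: (192.7625 - 32) × 5/9 = 89.3°C.

89.3°C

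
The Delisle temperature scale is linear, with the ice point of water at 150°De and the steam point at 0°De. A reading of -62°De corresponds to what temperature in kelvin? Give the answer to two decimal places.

Linear interpolation between the fixed points: C = (-62 - 150) × 100 / (0 - 150) = 141.3333°C.
Then 141.3333 + 273.15 = 414.48 K.

414.48 K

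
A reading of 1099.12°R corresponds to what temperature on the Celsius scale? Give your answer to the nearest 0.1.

In Celsius: (1099.12 - 491.67) × 5/9 = 337.4722°C.

337.5°C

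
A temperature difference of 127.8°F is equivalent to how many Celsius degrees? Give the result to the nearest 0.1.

For a temperature interval the offset drops out; only the factor 5/9 applies.
127.8 × 5/9 = 71.0.

71.0°C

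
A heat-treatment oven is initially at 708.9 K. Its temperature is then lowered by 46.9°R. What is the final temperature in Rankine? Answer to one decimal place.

Initial temperature in Celsius: 708.9 - 273.15 = 435.7500°C.
The 46.9°R change is an interval, so only the factor 5/9 applies: -46.9 × 5/9 = -26.0556°C.
Final Celsius temperature: 435.7500 - 26.0556 = 409.6944°C.
In Rankine: 409.6944 × 1.8 + 491.67 = 1229.1°R.

1229.1°R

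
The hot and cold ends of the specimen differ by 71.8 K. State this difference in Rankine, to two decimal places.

An interval of 1 K corresponds to 1.8°R.
71.8 × 1.8 = 129.24.

129.24°R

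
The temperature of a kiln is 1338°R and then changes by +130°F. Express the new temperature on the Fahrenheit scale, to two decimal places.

1008.33°F

Initial temperature in Celsius: (1338 - 491.67) × 5/9 = 470.1833°C.
The 130°F change is an interval, so only the factor 5/9 applies: +130 × 5/9 = +72.2222°C.
Final Celsius temperature: 470.1833 + 72.2222 = 542.4056°C.
In Fahrenheit: 542.4056 × 1.8 + 32 = 1008.33°F.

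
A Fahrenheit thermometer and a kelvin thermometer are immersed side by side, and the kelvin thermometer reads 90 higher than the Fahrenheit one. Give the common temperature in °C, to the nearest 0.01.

Let x be the Fahrenheit reading; then the kelvin reading is 5/9·x + 255.372.
(5/9·x + 255.372) - x = 90  ⇒  (-4/9)·x = -165.372  ⇒  x = 372.0875°F.
In Celsius: (372.0875 - 32) × 5/9 = 188.94°C.

188.94°C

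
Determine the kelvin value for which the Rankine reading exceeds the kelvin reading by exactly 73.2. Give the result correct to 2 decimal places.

Let K be the kelvin reading. The Rankine reading is R = 1.8·K.
Require R - K = 73.2: (0.8)·K = 73.2.
K = (73.2) / (0.8) = 91.50.

91.50 K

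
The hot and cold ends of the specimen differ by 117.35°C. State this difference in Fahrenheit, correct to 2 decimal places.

An interval of 1°C corresponds to 1.8°F.
117.35 × 1.8 = 211.23.

211.23°F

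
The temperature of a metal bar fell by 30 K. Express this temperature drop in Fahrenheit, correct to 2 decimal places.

For a temperature interval the offset drops out; only the factor 1.8 applies.
30 × 1.8 = 54.00.

54.00°F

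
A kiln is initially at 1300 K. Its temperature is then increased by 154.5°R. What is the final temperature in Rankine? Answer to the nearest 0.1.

2494.5°R

Initial temperature in Celsius: 1300 - 273.15 = 1026.8500°C.
The 154.5°R change is an interval, so only the factor 5/9 applies: +154.5 × 5/9 = +85.8333°C.
Final Celsius temperature: 1026.8500 + 85.8333 = 1112.6833°C.
In Rankine: 1112.6833 × 1.8 + 491.67 = 2494.5°R.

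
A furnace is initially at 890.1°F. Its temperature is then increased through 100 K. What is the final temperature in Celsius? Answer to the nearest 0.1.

Initial temperature in Celsius: (890.1 - 32) × 5/9 = 476.7222°C.
The 100 K change is an interval; Kelvin and Celsius degrees are the same size, so ΔC = +100°C.
Final Celsius temperature: 476.7222 + 100.0000 = 576.7222°C.

576.7°C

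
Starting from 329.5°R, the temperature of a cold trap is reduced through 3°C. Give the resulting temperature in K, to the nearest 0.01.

180.06 K

Initial temperature in Celsius: (329.5 - 491.67) × 5/9 = -90.0944°C.
Final Celsius temperature: -90.0944 - 3.0000 = -93.0944°C.
In kelvin: -93.0944 + 273.15 = 180.06 K.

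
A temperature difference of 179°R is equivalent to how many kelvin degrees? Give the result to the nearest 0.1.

99.4 K

An interval of 1°R corresponds to 5/9 K.
179 × 5/9 = 99.4.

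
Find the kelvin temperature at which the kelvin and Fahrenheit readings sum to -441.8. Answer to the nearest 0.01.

Let K be the kelvin reading. The Fahrenheit reading is F = 1.8·K - 459.67.
Require K + F = -441.8: (2.8)·K - 459.67 = -441.8.
K = (-441.8 + 459.67) / (2.8) = 6.38.

6.38 K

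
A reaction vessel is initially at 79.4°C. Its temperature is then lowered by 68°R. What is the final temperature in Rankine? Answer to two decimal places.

566.59°R

The 68°R change is an interval, so only the factor 5/9 applies: -68 × 5/9 = -37.7778°C.
Final Celsius temperature: 79.4000 - 37.7778 = 41.6222°C.
In Rankine: 41.6222 × 1.8 + 491.67 = 566.59°R.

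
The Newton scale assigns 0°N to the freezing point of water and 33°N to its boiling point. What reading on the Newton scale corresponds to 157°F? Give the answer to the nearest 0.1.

First in Celsius: (157 - 32) × 5/9 = 69.4444°C.
Linearly onto the Newton scale: 0 + (69.4444 / 100) × (33 - 0) = 22.9°N.

22.9°N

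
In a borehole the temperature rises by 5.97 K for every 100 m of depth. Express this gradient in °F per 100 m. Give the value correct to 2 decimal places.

The quantity depends on a temperature interval, so only the ratio of degree sizes applies; the offset between the scales is irrelevant.
A change of 1 K is a change of 1.8°F, so 5.97 × 1.8 = 10.75.

10.75 °F/100 m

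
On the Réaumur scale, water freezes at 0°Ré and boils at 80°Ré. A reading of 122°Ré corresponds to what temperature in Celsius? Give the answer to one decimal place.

Linear interpolation between the fixed points: C = (122 - 0) × 100 / (80 - 0) = 152.5000°C.

152.5°C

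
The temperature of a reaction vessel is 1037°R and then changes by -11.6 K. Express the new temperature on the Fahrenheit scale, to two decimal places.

556.45°F

Initial temperature in Celsius: (1037 - 491.67) × 5/9 = 302.9611°C.
The 11.6 K change is an interval; Kelvin and Celsius degrees are the same size, so ΔC = -11.6°C.
Final Celsius temperature: 302.9611 - 11.6000 = 291.3611°C.
In Fahrenheit: 291.3611 × 1.8 + 32 = 556.45°F.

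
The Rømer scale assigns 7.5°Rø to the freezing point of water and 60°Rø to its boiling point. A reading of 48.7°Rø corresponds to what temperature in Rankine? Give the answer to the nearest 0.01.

632.93°R

Linear interpolation between the fixed points: C = (48.7 - 7.5) × 100 / (60 - 7.5) = 78.4762°C.
Then 78.4762 × 1.8 + 491.67 = 632.93°R.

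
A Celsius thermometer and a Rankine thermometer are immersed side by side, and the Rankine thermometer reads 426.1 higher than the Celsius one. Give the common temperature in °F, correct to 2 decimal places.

-115.53°F

Let x be the Celsius reading; then the Rankine reading is 1.8·x + 491.67.
(1.8·x + 491.67) - x = 426.1  ⇒  (0.8)·x = -65.57  ⇒  x = -81.9625°C.
In Fahrenheit: -81.9625 × 1.8 + 32 = -115.53°F.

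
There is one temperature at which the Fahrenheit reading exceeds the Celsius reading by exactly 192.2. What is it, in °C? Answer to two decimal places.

Let C be the Celsius reading. The Fahrenheit reading is F = 1.8·C + 32.
Require F - C = 192.2: (0.8)·C + 32 = 192.2.
C = (192.2 - 32) / (0.8) = 200.25.

200.25°C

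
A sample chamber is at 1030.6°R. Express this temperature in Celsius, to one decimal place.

In Celsius: (1030.6 - 491.67) × 5/9 = 299.4056°C.

299.4°C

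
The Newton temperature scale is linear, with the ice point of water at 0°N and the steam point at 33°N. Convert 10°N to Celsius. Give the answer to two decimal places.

30.30°C

Linear interpolation between the fixed points: C = (10 - 0) × 100 / (33 - 0) = 30.3030°C.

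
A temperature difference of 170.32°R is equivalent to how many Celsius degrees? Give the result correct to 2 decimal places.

94.62°C

For a temperature interval the offset drops out; only the factor 5/9 applies.
170.32 × 5/9 = 94.62.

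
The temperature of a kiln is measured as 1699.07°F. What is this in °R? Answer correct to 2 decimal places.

2158.74°R

In Celsius: (1699.07 - 32) × 5/9 = 926.1500°C.
In Rankine: 926.1500 × 1.8 + 491.67 = 2158.74°R.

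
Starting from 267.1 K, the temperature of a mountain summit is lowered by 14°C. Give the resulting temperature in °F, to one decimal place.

-4.1°F

Initial temperature in Celsius: 267.1 - 273.15 = -6.0500°C.
Final Celsius temperature: -6.0500 - 14.0000 = -20.0500°C.
In Fahrenheit: -20.0500 × 1.8 + 32 = -4.1°F.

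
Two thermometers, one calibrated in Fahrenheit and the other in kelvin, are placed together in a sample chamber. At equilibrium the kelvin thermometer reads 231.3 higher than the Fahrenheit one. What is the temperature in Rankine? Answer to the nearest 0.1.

513.8°R

Let x be the Fahrenheit reading; then the kelvin reading is 5/9·x + 255.372.
(5/9·x + 255.372) - x = 231.3  ⇒  (-4/9)·x = -24.0722  ⇒  x = 54.1625°F.
In Celsius: (54.1625 - 32) × 5/9 = 12.3125°C.
In Rankine: 12.3125 × 1.8 + 491.67 = 513.8°R.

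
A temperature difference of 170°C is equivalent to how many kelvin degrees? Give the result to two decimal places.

170.00 K

Celsius and kelvin degrees are the same size, so the interval is unchanged: 170.00.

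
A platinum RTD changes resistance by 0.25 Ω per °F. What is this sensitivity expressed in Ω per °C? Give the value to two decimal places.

The quantity depends on a temperature interval, so only the ratio of degree sizes applies; the offset between the scales is irrelevant.
A change of 1°C is a change of 1.8°F, so per °C the value is 0.25 × 1.8 = 0.45.

0.45 Ω per °C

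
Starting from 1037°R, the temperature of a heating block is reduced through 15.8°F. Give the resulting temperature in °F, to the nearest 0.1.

Initial temperature in Celsius: (1037 - 491.67) × 5/9 = 302.9611°C.
The 15.8°F change is an interval, so only the factor 5/9 applies: -15.8 × 5/9 = -8.7778°C.
Final Celsius temperature: 302.9611 - 8.7778 = 294.1833°C.
In Fahrenheit: 294.1833 × 1.8 + 32 = 561.5°F.

561.5°F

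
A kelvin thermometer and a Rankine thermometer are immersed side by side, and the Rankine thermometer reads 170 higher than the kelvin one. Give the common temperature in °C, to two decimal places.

-60.65°C

Let x be the kelvin reading; then the Rankine reading is 1.8·x.
(1.8·x) - x = 170  ⇒  (0.8)·x = 170  ⇒  x = 212.5000 K.
In Celsius: 212.5 - 273.15 = -60.65°C.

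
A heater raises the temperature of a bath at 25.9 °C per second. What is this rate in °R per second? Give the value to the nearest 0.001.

46.620 °R/second

Since only a temperature interval is involved, the additive offset between the scales drops out.
A change of 1°C is a change of 1.8°R, so 25.9 × 1.8 = 46.620.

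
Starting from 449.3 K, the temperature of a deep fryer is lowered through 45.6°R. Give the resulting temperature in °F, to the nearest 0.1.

303.5°F

Initial temperature in Celsius: 449.3 - 273.15 = 176.1500°C.
The 45.6°R change is an interval, so only the factor 5/9 applies: -45.6 × 5/9 = -25.3333°C.
Final Celsius temperature: 176.1500 - 25.3333 = 150.8167°C.
In Fahrenheit: 150.8167 × 1.8 + 32 = 303.5°F.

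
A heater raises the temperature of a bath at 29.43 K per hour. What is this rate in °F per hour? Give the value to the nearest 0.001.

Since only a temperature interval is involved, the additive offset between the scales drops out.
A change of 1 K is a change of 1.8°F, so 29.43 × 1.8 = 52.974.

52.974 °F/hour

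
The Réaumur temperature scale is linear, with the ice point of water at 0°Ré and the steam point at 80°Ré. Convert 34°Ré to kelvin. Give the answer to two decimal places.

315.65 K

Linear interpolation between the fixed points: C = (34 - 0) × 100 / (80 - 0) = 42.5000°C.
Then 42.5000 + 273.15 = 315.65 K.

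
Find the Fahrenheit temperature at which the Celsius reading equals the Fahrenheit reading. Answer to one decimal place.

Let F be the Fahrenheit reading. The Celsius reading is C = 5/9·F - 17.7778.
Set C = F: 5/9·F - 17.7778 = F.
(-4/9)·F = 17.7778  ⇒  F = -40.0.

-40.0°F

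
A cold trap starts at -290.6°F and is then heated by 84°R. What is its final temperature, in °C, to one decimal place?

-132.6°C

Initial temperature in Celsius: (-290.6 - 32) × 5/9 = -179.2222°C.
The 84°R change is an interval, so only the factor 5/9 applies: +84 × 5/9 = +46.6667°C.
Final Celsius temperature: -179.2222 + 46.6667 = -132.5556°C.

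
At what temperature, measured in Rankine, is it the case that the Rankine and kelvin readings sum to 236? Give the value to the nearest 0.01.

151.71°R

Let R be the Rankine reading. The kelvin reading is K = 5/9·R.
Require R + K = 236: (14/9)·R = 236.
R = (236) / (14/9) = 151.71.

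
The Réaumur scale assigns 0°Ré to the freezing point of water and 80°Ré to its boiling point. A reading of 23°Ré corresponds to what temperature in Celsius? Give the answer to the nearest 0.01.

28.75°C

Linear interpolation between the fixed points: C = (23 - 0) × 100 / (80 - 0) = 28.7500°C.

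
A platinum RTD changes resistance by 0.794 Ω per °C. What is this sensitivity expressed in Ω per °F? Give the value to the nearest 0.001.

Since only a temperature interval is involved, the additive offset between the scales drops out.
A change of 1°F is a change of 5/9°C, so per °F the value is 0.794 × 5/9 = 0.441.

0.441 Ω per °F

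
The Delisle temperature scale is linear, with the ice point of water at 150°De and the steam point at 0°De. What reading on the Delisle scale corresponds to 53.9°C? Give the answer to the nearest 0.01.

Linearly onto the Delisle scale: 150 + (53.9000 / 100) × (0 - 150) = 69.15°De.

69.15°De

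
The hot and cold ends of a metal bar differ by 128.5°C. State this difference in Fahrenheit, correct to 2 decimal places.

For a temperature interval the offset drops out; only the factor 1.8 applies.
128.5 × 1.8 = 231.30.

231.30°F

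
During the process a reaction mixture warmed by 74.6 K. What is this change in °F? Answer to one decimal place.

Only the scale ratio 1.8 matters for a change in temperature.
74.6 × 1.8 = 134.3.

134.3°F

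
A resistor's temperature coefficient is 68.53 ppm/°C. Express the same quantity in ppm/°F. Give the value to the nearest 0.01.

38.07 ppm/°F

The quantity depends on a temperature interval, so only the ratio of degree sizes applies; the offset between the scales is irrelevant.
A change of 1°F is a change of 5/9°C, so per °F the value is 68.53 × 5/9 = 38.07.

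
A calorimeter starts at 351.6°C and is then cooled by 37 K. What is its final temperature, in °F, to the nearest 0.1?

The 37 K change is an interval; Kelvin and Celsius degrees are the same size, so ΔC = -37°C.
Final Celsius temperature: 351.6000 - 37.0000 = 314.6000°C.
In Fahrenheit: 314.6000 × 1.8 + 32 = 598.3°F.

598.3°F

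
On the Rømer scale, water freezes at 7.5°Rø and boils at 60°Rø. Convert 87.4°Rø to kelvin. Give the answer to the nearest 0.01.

Linear interpolation between the fixed points: C = (87.4 - 7.5) × 100 / (60 - 7.5) = 152.1905°C.
Then 152.1905 + 273.15 = 425.34 K.

425.34 K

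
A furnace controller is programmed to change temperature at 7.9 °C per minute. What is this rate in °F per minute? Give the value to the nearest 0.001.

Since only a temperature interval is involved, the additive offset between the scales drops out.
A change of 1°C is a change of 1.8°F, so 7.9 × 1.8 = 14.220.

14.220 °F/minute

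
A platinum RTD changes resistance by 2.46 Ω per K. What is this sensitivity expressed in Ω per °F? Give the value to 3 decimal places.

1.367 Ω per °F

The quantity depends on a temperature interval, so only the ratio of degree sizes applies; the offset between the scales is irrelevant.
A change of 1°F is a change of 5/9 K, so per °F the value is 2.46 × 5/9 = 1.367.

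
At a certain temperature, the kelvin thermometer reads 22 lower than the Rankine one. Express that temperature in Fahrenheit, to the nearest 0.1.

-410.2°F

Let x be the Rankine reading; then the kelvin reading is 5/9·x.
(5/9·x) - x = -22  ⇒  (-4/9)·x = -22  ⇒  x = 49.5000°R.
In Celsius: (49.5 - 491.67) × 5/9 = -245.6500°C.
In Fahrenheit: -245.6500 × 1.8 + 32 = -410.2°F.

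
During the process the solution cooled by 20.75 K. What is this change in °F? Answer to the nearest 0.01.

37.35°F

Only the scale ratio 1.8 matters for a change in temperature.
20.75 × 1.8 = 37.35.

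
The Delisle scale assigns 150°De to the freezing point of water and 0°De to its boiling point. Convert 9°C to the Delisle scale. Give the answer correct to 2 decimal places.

Linearly onto the Delisle scale: 150 + (9.0000 / 100) × (0 - 150) = 136.50°De.

136.50°De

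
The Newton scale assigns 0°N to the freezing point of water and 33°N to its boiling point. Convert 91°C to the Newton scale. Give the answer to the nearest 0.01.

Linearly onto the Newton scale: 0 + (91.0000 / 100) × (33 - 0) = 30.03°N.

30.03°N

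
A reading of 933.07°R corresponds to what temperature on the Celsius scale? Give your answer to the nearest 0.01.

245.22°C

In Celsius: (933.07 - 491.67) × 5/9 = 245.2222°C.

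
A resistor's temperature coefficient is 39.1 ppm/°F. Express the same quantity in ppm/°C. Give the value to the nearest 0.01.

70.38 ppm/°C

Since only a temperature interval is involved, the additive offset between the scales drops out.
A change of 1°C is a change of 1.8°F, so per °C the value is 39.1 × 1.8 = 70.38.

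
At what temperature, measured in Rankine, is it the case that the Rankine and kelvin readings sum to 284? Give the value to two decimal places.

182.57°R

Let R be the Rankine reading. The kelvin reading is K = 5/9·R.
Require R + K = 284: (14/9)·R = 284.
R = (284) / (14/9) = 182.57.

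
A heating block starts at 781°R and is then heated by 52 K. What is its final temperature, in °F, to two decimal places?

414.93°F

Initial temperature in Celsius: (781 - 491.67) × 5/9 = 160.7389°C.
The 52 K change is an interval; Kelvin and Celsius degrees are the same size, so ΔC = +52°C.
Final Celsius temperature: 160.7389 + 52.0000 = 212.7389°C.
In Fahrenheit: 212.7389 × 1.8 + 32 = 414.93°F.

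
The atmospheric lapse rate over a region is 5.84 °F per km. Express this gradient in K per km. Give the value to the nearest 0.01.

3.24 K/km

The quantity depends on a temperature interval, so only the ratio of degree sizes applies; the offset between the scales is irrelevant.
A change of 1°F is a change of 5/9 K, so 5.84 × 5/9 = 3.24.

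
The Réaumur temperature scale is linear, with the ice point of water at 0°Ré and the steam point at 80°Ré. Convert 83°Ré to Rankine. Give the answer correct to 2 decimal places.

678.42°R

Linear interpolation between the fixed points: C = (83 - 0) × 100 / (80 - 0) = 103.7500°C.
Then 103.7500 × 1.8 + 491.67 = 678.42°R.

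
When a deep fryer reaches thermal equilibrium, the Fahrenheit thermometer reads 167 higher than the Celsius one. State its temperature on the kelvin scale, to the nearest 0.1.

441.9 K

Let x be the Celsius reading; then the Fahrenheit reading is 1.8·x + 32.
(1.8·x + 32) - x = 167  ⇒  (0.8)·x = 135  ⇒  x = 168.7500°C.
In kelvin: 168.7500 + 273.15 = 441.9 K.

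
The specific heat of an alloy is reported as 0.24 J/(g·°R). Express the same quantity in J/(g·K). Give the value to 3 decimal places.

Since only a temperature interval is involved, the additive offset between the scales drops out.
A change of 1 K is a change of 1.8°R, so per K the value is 0.24 × 1.8 = 0.432.

0.432 J/(g·K)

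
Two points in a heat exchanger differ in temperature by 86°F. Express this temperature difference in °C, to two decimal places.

An interval of 1°F corresponds to 5/9°C.
86 × 5/9 = 47.78.

47.78°C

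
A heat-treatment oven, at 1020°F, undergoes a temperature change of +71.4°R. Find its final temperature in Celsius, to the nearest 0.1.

588.6°C

Initial temperature in Celsius: (1020 - 32) × 5/9 = 548.8889°C.
The 71.4°R change is an interval, so only the factor 5/9 applies: +71.4 × 5/9 = +39.6667°C.
Final Celsius temperature: 548.8889 + 39.6667 = 588.5556°C.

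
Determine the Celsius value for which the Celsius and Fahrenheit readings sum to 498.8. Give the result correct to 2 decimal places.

Let C be the Celsius reading. The Fahrenheit reading is F = 1.8·C + 32.
Require C + F = 498.8: (2.8)·C + 32 = 498.8.
C = (498.8 - 32) / (2.8) = 166.71.

166.71°C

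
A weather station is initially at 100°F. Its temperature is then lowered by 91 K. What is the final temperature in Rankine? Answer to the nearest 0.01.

395.87°R

Initial temperature in Celsius: (100 - 32) × 5/9 = 37.7778°C.
The 91 K change is an interval; Kelvin and Celsius degrees are the same size, so ΔC = -91°C.
Final Celsius temperature: 37.7778 - 91.0000 = -53.2222°C.
In Rankine: -53.2222 × 1.8 + 491.67 = 395.87°R.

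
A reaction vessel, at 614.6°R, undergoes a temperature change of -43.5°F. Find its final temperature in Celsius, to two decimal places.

Initial temperature in Celsius: (614.6 - 491.67) × 5/9 = 68.2944°C.
The 43.5°F change is an interval, so only the factor 5/9 applies: -43.5 × 5/9 = -24.1667°C.
Final Celsius temperature: 68.2944 - 24.1667 = 44.1278°C.

44.13°C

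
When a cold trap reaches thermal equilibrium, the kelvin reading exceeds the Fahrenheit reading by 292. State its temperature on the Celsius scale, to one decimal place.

Let x be the kelvin reading; then the Fahrenheit reading is 1.8·x - 459.67.
(1.8·x - 459.67) - x = -292  ⇒  (0.8)·x = 167.67  ⇒  x = 209.5875 K.
In Celsius: 209.5875 - 273.15 = -63.6°C.

-63.6°C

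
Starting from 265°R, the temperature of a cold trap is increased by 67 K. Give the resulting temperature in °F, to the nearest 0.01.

Initial temperature in Celsius: (265 - 491.67) × 5/9 = -125.9278°C.
The 67 K change is an interval; Kelvin and Celsius degrees are the same size, so ΔC = +67°C.
Final Celsius temperature: -125.9278 + 67.0000 = -58.9278°C.
In Fahrenheit: -58.9278 × 1.8 + 32 = -74.07°F.

-74.07°F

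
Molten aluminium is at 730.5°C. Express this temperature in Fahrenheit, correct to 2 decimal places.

1346.90°F

In Fahrenheit: 730.5000 × 1.8 + 32 = 1346.90°F.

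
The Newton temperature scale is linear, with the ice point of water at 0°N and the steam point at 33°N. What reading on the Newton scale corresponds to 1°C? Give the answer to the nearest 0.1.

0.3°N

Linearly onto the Newton scale: 0 + (1.0000 / 100) × (33 - 0) = 0.3°N.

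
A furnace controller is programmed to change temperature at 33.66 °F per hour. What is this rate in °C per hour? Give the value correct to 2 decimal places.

Since only a temperature interval is involved, the additive offset between the scales drops out.
A change of 1°F is a change of 5/9°C, so 33.66 × 5/9 = 18.70.

18.70 °C/hour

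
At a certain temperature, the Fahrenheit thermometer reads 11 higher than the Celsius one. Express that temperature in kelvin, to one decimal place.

246.9 K

Let x be the Celsius reading; then the Fahrenheit reading is 1.8·x + 32.
(1.8·x + 32) - x = 11  ⇒  (0.8)·x = -21  ⇒  x = -26.2500°C.
In kelvin: -26.2500 + 273.15 = 246.9 K.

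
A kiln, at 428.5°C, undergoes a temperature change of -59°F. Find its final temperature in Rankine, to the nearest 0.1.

1204.0°R

The 59°F change is an interval, so only the factor 5/9 applies: -59 × 5/9 = -32.7778°C.
Final Celsius temperature: 428.5000 - 32.7778 = 395.7222°C.
In Rankine: 395.7222 × 1.8 + 491.67 = 1204.0°R.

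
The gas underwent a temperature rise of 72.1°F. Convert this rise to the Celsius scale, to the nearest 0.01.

Only the scale ratio 5/9 matters for a change in temperature.
72.1 × 5/9 = 40.06.

40.06°C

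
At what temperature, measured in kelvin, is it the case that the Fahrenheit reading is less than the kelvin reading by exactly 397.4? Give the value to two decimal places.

77.84 K

Let K be the kelvin reading. The Fahrenheit reading is F = 1.8·K - 459.67.
Require F - K = -397.4: (0.8)·K - 459.67 = -397.4.
K = (-397.4 + 459.67) / (0.8) = 77.84.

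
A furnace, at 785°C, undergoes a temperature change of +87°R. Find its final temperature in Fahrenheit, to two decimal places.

The 87°R change is an interval, so only the factor 5/9 applies: +87 × 5/9 = +48.3333°C.
Final Celsius temperature: 785.0000 + 48.3333 = 833.3333°C.
In Fahrenheit: 833.3333 × 1.8 + 32 = 1532.00°F.

1532.00°F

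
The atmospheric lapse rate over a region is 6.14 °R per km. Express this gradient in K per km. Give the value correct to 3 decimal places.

3.411 K/km

The quantity depends on a temperature interval, so only the ratio of degree sizes applies; the offset between the scales is irrelevant.
A change of 1°R is a change of 5/9 K, so 6.14 × 5/9 = 3.411.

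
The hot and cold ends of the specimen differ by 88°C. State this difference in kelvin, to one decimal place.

Celsius and kelvin degrees are the same size, so the interval is unchanged: 88.0.

88.0 K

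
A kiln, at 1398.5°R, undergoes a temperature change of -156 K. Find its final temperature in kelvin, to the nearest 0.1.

620.9 K

Initial temperature in Celsius: (1398.5 - 491.67) × 5/9 = 503.7944°C.
The 156 K change is an interval; Kelvin and Celsius degrees are the same size, so ΔC = -156°C.
Final Celsius temperature: 503.7944 - 156.0000 = 347.7944°C.
In kelvin: 347.7944 + 273.15 = 620.9 K.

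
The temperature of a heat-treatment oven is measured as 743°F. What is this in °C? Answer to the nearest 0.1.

In Celsius: (743 - 32) × 5/9 = 395.0000°C.

395.0°C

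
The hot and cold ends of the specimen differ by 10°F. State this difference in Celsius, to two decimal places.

5.56°C

For a temperature interval the offset drops out; only the factor 5/9 applies.
10 × 5/9 = 5.56.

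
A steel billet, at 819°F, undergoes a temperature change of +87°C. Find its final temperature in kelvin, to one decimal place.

797.4 K

Initial temperature in Celsius: (819 - 32) × 5/9 = 437.2222°C.
Final Celsius temperature: 437.2222 + 87.0000 = 524.2222°C.
In kelvin: 524.2222 + 273.15 = 797.4 K.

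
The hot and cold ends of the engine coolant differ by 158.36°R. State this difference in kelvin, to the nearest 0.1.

An interval of 1°R corresponds to 5/9 K.
158.36 × 5/9 = 88.0.

88.0 K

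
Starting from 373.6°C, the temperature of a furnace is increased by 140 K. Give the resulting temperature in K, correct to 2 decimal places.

The 140 K change is an interval; Kelvin and Celsius degrees are the same size, so ΔC = +140°C.
Final Celsius temperature: 373.6000 + 140.0000 = 513.6000°C.
In kelvin: 513.6000 + 273.15 = 786.75 K.

786.75 K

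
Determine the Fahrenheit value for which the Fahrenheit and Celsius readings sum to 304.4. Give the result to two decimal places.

Let F be the Fahrenheit reading. The Celsius reading is C = 5/9·F - 17.7778.
Require F + C = 304.4: (14/9)·F - 17.7778 = 304.4.
F = (304.4 + 17.7778) / (14/9) = 207.11.

207.11°F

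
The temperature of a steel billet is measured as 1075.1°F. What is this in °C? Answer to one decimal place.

579.5°C

In Celsius: (1075.1 - 32) × 5/9 = 579.5000°C.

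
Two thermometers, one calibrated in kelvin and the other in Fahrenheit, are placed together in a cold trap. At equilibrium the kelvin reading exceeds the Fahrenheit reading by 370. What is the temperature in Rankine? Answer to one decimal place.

Let x be the kelvin reading; then the Fahrenheit reading is 1.8·x - 459.67.
(1.8·x - 459.67) - x = -370  ⇒  (0.8)·x = 89.67  ⇒  x = 112.0875 K.
In Celsius: 112.0875 - 273.15 = -161.0625°C.
In Rankine: -161.0625 × 1.8 + 491.67 = 201.8°R.

201.8°R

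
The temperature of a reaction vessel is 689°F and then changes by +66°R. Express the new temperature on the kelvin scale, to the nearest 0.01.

674.82 K

Initial temperature in Celsius: (689 - 32) × 5/9 = 365.0000°C.
The 66°R change is an interval, so only the factor 5/9 applies: +66 × 5/9 = +36.6667°C.
Final Celsius temperature: 365.0000 + 36.6667 = 401.6667°C.
In kelvin: 401.6667 + 273.15 = 674.82 K.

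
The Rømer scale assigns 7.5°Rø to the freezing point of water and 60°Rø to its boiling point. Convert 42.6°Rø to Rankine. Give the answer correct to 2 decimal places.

612.01°R

Linear interpolation between the fixed points: C = (42.6 - 7.5) × 100 / (60 - 7.5) = 66.8571°C.
Then 66.8571 × 1.8 + 491.67 = 612.01°R.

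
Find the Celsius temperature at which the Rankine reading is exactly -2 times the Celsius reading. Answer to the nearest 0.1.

Let C be the Celsius reading. The Rankine reading is R = 1.8·C + 491.67.
Require R = -2·C: 1.8·C + 491.67 = -2·C.
(3.8)·C = -491.67  ⇒  C = -129.4.

-129.4°C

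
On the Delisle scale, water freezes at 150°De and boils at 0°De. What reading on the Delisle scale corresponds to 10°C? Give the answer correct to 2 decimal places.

135.00°De

Linearly onto the Delisle scale: 150 + (10.0000 / 100) × (0 - 150) = 135.00°De.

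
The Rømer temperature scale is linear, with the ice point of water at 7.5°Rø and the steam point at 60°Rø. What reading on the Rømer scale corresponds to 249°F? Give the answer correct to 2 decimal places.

70.79°Rø

First in Celsius: (249 - 32) × 5/9 = 120.5556°C.
Linearly onto the Rømer scale: 7.5 + (120.5556 / 100) × (60 - 7.5) = 70.79°Rø.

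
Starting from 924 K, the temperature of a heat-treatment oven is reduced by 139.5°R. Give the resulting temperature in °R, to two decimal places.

Initial temperature in Celsius: 924 - 273.15 = 650.8500°C.
The 139.5°R change is an interval, so only the factor 5/9 applies: -139.5 × 5/9 = -77.5000°C.
Final Celsius temperature: 650.8500 - 77.5000 = 573.3500°C.
In Rankine: 573.3500 × 1.8 + 491.67 = 1523.70°R.

1523.70°R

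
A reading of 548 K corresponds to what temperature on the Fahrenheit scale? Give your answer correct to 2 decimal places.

In Celsius: 548 - 273.15 = 274.8500°C.
In Fahrenheit: 274.8500 × 1.8 + 32 = 526.73°F.

526.73°F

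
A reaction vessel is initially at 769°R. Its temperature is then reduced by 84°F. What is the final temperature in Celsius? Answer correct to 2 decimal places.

Initial temperature in Celsius: (769 - 491.67) × 5/9 = 154.0722°C.
The 84°F change is an interval, so only the factor 5/9 applies: -84 × 5/9 = -46.6667°C.
Final Celsius temperature: 154.0722 - 46.6667 = 107.4056°C.

107.41°C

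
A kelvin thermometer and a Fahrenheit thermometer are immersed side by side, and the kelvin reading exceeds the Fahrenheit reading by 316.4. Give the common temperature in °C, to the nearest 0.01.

-94.06°C

Let x be the kelvin reading; then the Fahrenheit reading is 1.8·x - 459.67.
(1.8·x - 459.67) - x = -316.4  ⇒  (0.8)·x = 143.27  ⇒  x = 179.0875 K.
In Celsius: 179.0875 - 273.15 = -94.06°C.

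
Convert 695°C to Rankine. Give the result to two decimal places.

1742.67°R

In Rankine: 695.0000 × 1.8 + 491.67 = 1742.67°R.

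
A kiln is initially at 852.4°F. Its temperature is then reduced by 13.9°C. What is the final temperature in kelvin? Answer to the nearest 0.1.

715.0 K

Initial temperature in Celsius: (852.4 - 32) × 5/9 = 455.7778°C.
Final Celsius temperature: 455.7778 - 13.9000 = 441.8778°C.
In kelvin: 441.8778 + 273.15 = 715.0 K.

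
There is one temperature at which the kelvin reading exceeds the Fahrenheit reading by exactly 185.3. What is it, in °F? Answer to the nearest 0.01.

Let F be the Fahrenheit reading. The kelvin reading is K = 5/9·F + 255.372.
Require K - F = 185.3: (-4/9)·F + 255.372 = 185.3.
F = (185.3 - 255.372) / (-4/9) = 157.66.

157.66°F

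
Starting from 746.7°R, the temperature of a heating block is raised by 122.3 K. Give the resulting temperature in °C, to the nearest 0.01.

Initial temperature in Celsius: (746.7 - 491.67) × 5/9 = 141.6833°C.
The 122.3 K change is an interval; Kelvin and Celsius degrees are the same size, so ΔC = +122.3°C.
Final Celsius temperature: 141.6833 + 122.3000 = 263.9833°C.

263.98°C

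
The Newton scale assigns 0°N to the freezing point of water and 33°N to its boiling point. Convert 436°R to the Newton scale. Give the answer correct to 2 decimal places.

First in Celsius: (436 - 491.67) × 5/9 = -30.9278°C.
Linearly onto the Newton scale: 0 + (-30.9278 / 100) × (33 - 0) = -10.21°N.

-10.21°N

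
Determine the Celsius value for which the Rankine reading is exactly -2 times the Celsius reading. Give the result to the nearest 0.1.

-129.4°C

Let C be the Celsius reading. The Rankine reading is R = 1.8·C + 491.67.
Require R = -2·C: 1.8·C + 491.67 = -2·C.
(3.8)·C = -491.67  ⇒  C = -129.4.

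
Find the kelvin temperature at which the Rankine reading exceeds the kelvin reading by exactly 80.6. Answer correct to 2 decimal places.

Let K be the kelvin reading. The Rankine reading is R = 1.8·K.
Require R - K = 80.6: (0.8)·K = 80.6.
K = (80.6) / (0.8) = 100.75.

100.75 K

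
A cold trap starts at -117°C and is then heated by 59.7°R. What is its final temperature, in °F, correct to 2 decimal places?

The 59.7°R change is an interval, so only the factor 5/9 applies: +59.7 × 5/9 = +33.1667°C.
Final Celsius temperature: -117.0000 + 33.1667 = -83.8333°C.
In Fahrenheit: -83.8333 × 1.8 + 32 = -118.90°F.

-118.90°F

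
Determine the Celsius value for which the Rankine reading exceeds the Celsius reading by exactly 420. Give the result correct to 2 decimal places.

Let C be the Celsius reading. The Rankine reading is R = 1.8·C + 491.67.
Require R - C = 420: (0.8)·C + 491.67 = 420.
C = (420 - 491.67) / (0.8) = -89.59.

-89.59°C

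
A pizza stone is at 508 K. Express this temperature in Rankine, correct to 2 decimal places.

In Celsius: 508 - 273.15 = 234.8500°C.
In Rankine: 234.8500 × 1.8 + 491.67 = 914.40°R.

914.40°R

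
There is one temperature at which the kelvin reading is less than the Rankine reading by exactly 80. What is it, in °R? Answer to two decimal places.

180.00°R

Let R be the Rankine reading. The kelvin reading is K = 5/9·R.
Require K - R = -80: (-4/9)·R = -80.
R = (-80) / (-4/9) = 180.00.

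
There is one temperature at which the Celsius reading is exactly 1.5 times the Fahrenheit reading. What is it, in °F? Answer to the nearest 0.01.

-18.82°F

Let F be the Fahrenheit reading. The Celsius reading is C = 5/9·F - 17.7778.
Require C = 1.5·F: 5/9·F - 17.7778 = 1.5·F.
(-17/18)·F = 17.7778  ⇒  F = -18.82.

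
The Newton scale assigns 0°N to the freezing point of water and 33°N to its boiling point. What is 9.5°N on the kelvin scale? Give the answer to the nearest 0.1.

Linear interpolation between the fixed points: C = (9.5 - 0) × 100 / (33 - 0) = 28.7879°C.
Then 28.7879 + 273.15 = 301.9 K.

301.9 K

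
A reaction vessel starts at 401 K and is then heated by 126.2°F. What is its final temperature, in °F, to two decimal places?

Initial temperature in Celsius: 401 - 273.15 = 127.8500°C.
The 126.2°F change is an interval, so only the factor 5/9 applies: +126.2 × 5/9 = +70.1111°C.
Final Celsius temperature: 127.8500 + 70.1111 = 197.9611°C.
In Fahrenheit: 197.9611 × 1.8 + 32 = 388.33°F.

388.33°F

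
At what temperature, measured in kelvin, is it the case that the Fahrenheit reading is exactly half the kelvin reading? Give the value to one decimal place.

353.6 K

Let K be the kelvin reading. The Fahrenheit reading is F = 1.8·K - 459.67.
Require F = 0.5·K: 1.8·K - 459.67 = 0.5·K.
(1.3)·K = 459.67  ⇒  K = 353.6.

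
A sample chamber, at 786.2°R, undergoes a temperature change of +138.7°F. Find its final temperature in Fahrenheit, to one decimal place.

465.2°F

Initial temperature in Celsius: (786.2 - 491.67) × 5/9 = 163.6278°C.
The 138.7°F change is an interval, so only the factor 5/9 applies: +138.7 × 5/9 = +77.0556°C.
Final Celsius temperature: 163.6278 + 77.0556 = 240.6833°C.
In Fahrenheit: 240.6833 × 1.8 + 32 = 465.2°F.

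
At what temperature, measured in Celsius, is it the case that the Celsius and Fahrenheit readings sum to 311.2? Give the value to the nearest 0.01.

Let C be the Celsius reading. The Fahrenheit reading is F = 1.8·C + 32.
Require C + F = 311.2: (2.8)·C + 32 = 311.2.
C = (311.2 - 32) / (2.8) = 99.71.

99.71°C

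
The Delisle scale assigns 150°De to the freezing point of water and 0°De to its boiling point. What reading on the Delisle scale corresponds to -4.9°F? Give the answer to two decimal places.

180.75°De

First in Celsius: (-4.9 - 32) × 5/9 = -20.5000°C.
Linearly onto the Delisle scale: 150 + (-20.5000 / 100) × (0 - 150) = 180.75°De.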